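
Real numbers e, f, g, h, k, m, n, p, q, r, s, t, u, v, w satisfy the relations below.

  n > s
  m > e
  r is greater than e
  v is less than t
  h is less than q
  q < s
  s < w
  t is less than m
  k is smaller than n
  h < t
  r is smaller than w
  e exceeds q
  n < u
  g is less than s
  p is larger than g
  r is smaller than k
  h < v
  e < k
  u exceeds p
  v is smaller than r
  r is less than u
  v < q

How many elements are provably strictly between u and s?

Chaining upward from s reaches: w, n.
Chaining downward from u reaches: h, v, g, q, e, r, p, k, n.
Strictly between s and u are those in both lists: n — 1 element.

1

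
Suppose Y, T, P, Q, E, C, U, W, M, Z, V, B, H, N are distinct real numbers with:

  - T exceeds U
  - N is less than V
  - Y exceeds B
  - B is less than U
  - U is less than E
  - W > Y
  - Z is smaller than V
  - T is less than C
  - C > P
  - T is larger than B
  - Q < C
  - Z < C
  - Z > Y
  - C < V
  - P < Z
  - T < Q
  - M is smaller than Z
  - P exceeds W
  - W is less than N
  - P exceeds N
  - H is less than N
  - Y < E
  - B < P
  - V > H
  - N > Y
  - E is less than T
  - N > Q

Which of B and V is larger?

V

Link the given pairs in sequence: B < Y; Y < E; E < T; T < Q; Q < N; N < P; P < Z; Z < V.
Chaining these gives B < Y < E < T < Q < N < P < Z < V.
So B < V; V is the larger of the two.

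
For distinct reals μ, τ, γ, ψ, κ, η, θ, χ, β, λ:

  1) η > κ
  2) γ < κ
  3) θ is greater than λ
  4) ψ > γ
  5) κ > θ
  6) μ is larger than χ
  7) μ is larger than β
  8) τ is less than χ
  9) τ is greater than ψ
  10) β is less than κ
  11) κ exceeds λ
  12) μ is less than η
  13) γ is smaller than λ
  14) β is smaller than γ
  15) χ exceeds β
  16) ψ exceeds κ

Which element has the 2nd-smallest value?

γ

Piecing the relations together gives one ordering: β < γ < λ < θ < κ < ψ < τ < χ < μ < η.
Counting 2 from the smallest end gives γ.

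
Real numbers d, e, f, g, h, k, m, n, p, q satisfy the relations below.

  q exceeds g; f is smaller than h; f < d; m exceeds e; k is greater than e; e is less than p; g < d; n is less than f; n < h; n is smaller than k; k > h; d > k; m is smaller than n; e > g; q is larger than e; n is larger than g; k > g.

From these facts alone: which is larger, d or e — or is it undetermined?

Link the given pairs in sequence: e < m; m < n; n < h; h < k; k < d.
Together: e < m < n < h < k < d.
So d is larger.

d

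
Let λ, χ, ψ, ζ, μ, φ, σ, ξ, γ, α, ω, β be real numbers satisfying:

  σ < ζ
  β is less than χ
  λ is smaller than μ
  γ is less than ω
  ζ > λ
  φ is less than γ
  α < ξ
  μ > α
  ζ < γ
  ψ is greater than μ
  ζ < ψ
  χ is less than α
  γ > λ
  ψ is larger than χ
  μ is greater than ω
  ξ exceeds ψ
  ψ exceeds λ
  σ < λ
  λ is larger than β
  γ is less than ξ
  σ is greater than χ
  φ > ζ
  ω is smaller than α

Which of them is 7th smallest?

Chaining the given pairs: β < χ < σ < λ < ζ < φ < γ < ω < α < μ < ψ < ξ.
Counting 7 from the smallest end gives γ.

γ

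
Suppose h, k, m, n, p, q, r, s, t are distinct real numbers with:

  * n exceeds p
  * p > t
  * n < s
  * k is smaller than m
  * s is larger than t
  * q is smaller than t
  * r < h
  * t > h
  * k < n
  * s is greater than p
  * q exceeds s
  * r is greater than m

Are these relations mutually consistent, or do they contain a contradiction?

Chaining the given relations yields t < p < n < s < q, so t < q. But one relation states q < t. These cannot both hold.

inconsistent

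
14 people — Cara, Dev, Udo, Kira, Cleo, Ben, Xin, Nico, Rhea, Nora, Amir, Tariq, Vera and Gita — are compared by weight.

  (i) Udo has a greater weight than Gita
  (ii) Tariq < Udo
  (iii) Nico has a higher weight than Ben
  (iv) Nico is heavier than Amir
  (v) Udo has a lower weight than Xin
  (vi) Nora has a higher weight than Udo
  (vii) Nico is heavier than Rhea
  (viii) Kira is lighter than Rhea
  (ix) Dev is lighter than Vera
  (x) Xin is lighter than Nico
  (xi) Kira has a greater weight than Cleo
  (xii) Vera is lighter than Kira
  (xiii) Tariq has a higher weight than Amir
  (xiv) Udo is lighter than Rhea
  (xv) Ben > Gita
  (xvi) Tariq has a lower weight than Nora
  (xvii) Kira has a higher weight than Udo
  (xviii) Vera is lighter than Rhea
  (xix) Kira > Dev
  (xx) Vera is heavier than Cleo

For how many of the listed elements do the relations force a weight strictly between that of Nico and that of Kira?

Chaining upward from Kira reaches: Rhea.
Chaining downward from Nico reaches: Gita, Dev, Ben, Amir, Tariq, Udo, Cleo, Vera, Xin, Rhea.
Strictly between Kira and Nico are those in both lists: Rhea — 1 element.

1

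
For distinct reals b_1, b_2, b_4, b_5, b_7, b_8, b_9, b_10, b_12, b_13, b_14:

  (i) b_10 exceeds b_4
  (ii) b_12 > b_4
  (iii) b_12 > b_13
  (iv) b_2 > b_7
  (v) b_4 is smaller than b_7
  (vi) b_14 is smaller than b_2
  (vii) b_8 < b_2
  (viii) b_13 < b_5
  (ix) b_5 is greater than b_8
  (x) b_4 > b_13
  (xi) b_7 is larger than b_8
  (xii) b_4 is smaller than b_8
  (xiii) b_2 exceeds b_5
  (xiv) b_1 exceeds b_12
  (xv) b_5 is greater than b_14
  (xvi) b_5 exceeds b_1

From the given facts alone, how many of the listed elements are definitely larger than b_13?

The elements the relations force above b_13 are b_4, b_10, b_12, b_8, b_1, b_5, b_7, b_2 — no chain reaches any other.
That is 8.

8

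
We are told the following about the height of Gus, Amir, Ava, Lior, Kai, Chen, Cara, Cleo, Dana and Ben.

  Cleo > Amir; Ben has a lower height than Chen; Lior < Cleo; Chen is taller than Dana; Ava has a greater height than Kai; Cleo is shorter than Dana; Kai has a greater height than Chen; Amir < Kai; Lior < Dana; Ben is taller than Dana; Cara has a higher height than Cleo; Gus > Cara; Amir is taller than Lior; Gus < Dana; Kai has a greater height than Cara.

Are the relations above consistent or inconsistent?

The single ordering Lior < Amir < Cleo < Cara < Gus < Dana < Ben < Chen < Kai < Ava satisfies every listed relation, so no contradiction arises.

consistent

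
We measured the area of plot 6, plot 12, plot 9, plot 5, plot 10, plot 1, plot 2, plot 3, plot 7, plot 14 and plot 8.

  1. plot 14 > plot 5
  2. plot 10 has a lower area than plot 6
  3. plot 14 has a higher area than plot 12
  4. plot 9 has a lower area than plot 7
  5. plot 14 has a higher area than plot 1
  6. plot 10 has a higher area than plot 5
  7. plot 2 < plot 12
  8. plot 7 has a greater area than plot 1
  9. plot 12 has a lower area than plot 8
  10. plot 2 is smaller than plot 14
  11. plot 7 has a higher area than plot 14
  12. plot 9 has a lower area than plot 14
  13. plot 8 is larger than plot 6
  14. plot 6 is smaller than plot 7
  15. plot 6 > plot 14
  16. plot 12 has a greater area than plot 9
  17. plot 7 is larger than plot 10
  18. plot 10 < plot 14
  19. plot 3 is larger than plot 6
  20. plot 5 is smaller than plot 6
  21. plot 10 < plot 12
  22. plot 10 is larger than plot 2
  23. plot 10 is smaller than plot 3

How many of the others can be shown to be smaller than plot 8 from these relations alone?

Directly below plot 8: plot 12, plot 6.
One step further: plot 9, plot 2, plot 5, plot 10, plot 14 (7 so far).
One step further: plot 1 (8 so far).
Nothing else is reachable below plot 8; 8 in all.

8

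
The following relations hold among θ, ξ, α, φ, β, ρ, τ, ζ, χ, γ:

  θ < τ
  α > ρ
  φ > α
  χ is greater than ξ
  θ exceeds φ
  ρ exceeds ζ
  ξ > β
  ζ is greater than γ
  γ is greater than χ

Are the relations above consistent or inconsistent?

Every relation is compatible with β < ξ < χ < γ < ζ < ρ < α < φ < θ < τ; the set is consistent.

consistent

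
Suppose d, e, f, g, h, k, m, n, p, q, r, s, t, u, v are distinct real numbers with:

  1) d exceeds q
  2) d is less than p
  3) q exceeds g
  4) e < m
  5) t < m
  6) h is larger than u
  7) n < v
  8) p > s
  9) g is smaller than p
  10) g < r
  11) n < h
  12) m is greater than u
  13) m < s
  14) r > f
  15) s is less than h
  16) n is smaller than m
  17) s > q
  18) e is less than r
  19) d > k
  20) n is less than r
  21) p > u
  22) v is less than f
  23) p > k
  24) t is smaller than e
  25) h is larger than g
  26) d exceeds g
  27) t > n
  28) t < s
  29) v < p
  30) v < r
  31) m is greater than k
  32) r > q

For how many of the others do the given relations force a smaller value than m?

5

From m the given relations immediately reach k, u, n, t, e.
No other element is forced below m by the given relations, so the count is 5.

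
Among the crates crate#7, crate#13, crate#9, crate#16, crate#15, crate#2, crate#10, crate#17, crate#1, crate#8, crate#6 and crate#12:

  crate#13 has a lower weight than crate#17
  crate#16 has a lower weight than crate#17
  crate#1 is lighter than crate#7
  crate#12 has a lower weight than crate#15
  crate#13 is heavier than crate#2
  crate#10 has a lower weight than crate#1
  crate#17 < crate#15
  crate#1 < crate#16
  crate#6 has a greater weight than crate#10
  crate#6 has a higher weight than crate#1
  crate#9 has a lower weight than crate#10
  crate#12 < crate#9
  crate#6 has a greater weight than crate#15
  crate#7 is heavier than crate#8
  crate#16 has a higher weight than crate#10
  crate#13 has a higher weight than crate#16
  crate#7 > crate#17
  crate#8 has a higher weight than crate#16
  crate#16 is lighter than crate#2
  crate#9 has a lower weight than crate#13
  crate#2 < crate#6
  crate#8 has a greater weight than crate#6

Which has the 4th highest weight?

crate#15

The consecutive relations fix a unique order: crate#12 < crate#9 < crate#10 < crate#1 < crate#16 < crate#2 < crate#13 < crate#17 < crate#15 < crate#6 < crate#8 < crate#7.
Counting 4 from the largest end gives crate#15.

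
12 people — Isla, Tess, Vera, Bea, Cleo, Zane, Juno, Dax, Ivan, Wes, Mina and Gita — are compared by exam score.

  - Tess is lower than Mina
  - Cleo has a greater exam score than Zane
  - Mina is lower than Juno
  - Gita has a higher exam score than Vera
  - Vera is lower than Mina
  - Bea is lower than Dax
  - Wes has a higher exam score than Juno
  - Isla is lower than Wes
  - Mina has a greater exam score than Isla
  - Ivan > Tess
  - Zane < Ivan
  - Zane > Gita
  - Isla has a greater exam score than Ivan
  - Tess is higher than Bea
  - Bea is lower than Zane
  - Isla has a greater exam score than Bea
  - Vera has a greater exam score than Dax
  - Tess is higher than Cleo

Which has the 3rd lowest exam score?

Vera

Chaining the given pairs: Bea < Dax < Vera < Gita < Zane < Cleo < Tess < Ivan < Isla < Mina < Juno < Wes.
The 3rd smallest is Vera.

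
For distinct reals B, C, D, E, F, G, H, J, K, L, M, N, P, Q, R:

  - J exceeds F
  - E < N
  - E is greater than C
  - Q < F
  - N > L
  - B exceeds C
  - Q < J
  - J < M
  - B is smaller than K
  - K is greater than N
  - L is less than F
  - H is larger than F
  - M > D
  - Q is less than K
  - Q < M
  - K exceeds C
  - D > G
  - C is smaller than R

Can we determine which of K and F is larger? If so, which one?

undetermined

Following every chain through F: above F we get J, H, M; below F we get L, Q.
K is not reached, and no chain runs the other way from K to F.
So the given relations leave the order of F and K undetermined.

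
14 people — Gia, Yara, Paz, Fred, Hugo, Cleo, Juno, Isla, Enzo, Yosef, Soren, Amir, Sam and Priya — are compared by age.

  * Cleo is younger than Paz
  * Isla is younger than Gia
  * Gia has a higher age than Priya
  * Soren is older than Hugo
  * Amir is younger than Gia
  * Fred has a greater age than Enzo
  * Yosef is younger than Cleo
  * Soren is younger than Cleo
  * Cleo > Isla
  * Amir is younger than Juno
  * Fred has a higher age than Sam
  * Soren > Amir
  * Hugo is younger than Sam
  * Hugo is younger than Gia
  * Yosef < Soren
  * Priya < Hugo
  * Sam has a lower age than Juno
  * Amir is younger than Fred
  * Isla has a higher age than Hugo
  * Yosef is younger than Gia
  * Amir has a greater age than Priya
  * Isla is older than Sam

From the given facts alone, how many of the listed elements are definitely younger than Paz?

The elements the relations force below Paz are Priya, Yosef, Hugo, Amir, Sam, Isla, Soren, Cleo — no chain reaches any other.
That is 8.

8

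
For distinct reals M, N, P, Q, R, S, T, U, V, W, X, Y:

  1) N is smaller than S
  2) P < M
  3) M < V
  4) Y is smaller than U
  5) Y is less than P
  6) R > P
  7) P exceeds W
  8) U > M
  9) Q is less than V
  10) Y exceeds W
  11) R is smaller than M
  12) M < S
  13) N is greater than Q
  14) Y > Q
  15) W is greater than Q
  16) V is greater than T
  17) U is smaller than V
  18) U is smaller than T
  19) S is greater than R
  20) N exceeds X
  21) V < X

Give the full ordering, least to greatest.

Q < W < Y < P < R < M < U < T < V < X < N < S

The consecutive links are each given: Q < W; W < Y; Y < P; P < R; R < M; M < U; U < T; T < V; V < X; X < N; N < S.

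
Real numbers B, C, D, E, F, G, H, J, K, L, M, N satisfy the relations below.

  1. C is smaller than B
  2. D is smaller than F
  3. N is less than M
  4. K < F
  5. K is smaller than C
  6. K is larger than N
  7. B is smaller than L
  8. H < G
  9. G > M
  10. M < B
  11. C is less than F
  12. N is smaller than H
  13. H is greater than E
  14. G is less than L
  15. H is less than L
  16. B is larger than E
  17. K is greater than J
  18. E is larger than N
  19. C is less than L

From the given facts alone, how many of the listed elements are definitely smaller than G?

4

The elements the relations force below G are N, E, H, M — no chain reaches any other.
That is 4.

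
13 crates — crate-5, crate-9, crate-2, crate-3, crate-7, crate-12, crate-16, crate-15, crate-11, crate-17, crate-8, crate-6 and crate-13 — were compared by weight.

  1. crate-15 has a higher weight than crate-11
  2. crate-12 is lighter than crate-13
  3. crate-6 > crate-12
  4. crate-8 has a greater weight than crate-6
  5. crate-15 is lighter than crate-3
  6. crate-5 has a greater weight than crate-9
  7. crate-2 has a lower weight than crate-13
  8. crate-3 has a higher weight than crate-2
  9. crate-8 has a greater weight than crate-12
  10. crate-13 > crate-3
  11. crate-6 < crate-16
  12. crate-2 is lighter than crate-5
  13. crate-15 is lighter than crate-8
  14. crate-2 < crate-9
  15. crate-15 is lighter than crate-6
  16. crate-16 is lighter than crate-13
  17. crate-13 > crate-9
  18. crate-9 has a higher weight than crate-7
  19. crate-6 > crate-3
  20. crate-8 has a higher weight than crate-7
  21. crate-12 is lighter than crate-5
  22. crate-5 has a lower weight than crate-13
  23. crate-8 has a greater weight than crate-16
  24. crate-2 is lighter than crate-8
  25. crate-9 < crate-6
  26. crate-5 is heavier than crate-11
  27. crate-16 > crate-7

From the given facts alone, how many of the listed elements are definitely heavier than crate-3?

4

From crate-3 the given relations immediately reach crate-6, crate-13.
From those, crate-16, crate-8 — 4 in total.
No other element is forced above crate-3 by the given relations, so the count is 4.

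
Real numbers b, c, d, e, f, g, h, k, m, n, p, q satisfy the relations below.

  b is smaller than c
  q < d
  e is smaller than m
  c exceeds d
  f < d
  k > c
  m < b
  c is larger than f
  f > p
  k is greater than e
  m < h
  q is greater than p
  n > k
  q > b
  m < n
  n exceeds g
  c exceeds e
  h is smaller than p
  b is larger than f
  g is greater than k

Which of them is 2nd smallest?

m

Piecing the relations together gives one ordering: e < m < h < p < f < b < q < d < c < k < g < n.
The 2nd smallest is m.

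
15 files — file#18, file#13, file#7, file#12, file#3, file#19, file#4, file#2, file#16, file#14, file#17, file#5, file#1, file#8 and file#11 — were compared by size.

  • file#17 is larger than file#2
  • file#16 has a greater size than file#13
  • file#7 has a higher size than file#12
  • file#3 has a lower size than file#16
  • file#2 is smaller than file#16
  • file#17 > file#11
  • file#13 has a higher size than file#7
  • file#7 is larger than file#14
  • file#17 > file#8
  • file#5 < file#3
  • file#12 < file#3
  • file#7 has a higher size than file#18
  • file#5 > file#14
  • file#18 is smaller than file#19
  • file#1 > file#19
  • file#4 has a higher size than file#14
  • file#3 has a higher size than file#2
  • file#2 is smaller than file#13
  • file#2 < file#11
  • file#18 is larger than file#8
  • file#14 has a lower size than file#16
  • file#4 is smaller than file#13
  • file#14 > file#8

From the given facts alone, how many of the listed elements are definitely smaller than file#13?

7

From file#13 the given relations immediately reach file#2, file#4, file#7.
From those, file#14, file#12, file#18 — 6 in total.
From those, file#8 — 7 in total.
No other element is forced below file#13 by the given relations, so the count is 7.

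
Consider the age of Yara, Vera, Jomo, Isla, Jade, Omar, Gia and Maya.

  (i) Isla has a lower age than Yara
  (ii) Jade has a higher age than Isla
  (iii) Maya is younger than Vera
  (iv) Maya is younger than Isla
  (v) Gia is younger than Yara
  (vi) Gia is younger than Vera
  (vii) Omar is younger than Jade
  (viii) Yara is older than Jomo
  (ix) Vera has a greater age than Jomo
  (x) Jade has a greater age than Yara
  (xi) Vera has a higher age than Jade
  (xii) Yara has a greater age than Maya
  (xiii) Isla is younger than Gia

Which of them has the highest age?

Vera

Jomo is not greatest since Jomo < Vera; Maya is not greatest since Maya < Isla; Isla is not greatest since Isla < Gia; Omar is not greatest since Omar < Jade; Gia is not greatest since Gia < Yara; Yara is not greatest since Yara < Jade; Jade is not greatest since Jade < Vera.
Only Vera has nothing above it, so Vera is the highest age.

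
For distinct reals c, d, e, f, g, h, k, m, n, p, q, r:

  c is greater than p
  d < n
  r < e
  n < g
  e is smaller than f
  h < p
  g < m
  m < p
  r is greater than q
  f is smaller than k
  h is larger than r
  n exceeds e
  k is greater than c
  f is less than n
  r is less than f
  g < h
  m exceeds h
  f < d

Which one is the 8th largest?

Chaining the given pairs: q < r < e < f < d < n < g < h < m < p < c < k.
Counting 8 from the largest end gives d.

d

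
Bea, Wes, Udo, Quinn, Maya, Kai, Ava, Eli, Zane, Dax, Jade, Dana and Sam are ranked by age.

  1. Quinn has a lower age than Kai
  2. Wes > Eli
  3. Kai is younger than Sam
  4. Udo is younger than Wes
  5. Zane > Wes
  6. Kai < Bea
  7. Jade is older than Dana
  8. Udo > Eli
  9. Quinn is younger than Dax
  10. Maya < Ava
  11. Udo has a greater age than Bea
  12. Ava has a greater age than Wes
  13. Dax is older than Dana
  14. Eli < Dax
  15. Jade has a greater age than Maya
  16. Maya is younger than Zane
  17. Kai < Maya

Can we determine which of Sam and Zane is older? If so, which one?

undetermined

Following every chain through Zane: below Zane we get Quinn, Kai, Bea, Maya, Eli, Udo, Wes.
Sam is not reached, and no chain runs the other way from Sam to Zane.
So the given relations leave the order of Zane and Sam undetermined.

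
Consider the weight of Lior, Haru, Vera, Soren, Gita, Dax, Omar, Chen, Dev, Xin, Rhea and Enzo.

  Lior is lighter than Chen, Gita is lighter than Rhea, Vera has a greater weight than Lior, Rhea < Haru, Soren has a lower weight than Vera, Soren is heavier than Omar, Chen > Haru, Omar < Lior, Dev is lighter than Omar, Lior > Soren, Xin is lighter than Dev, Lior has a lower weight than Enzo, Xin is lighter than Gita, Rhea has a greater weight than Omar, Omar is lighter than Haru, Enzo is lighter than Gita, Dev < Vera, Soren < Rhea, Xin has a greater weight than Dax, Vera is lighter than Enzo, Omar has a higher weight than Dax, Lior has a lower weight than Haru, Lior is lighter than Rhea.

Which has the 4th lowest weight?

Omar

The consecutive relations fix a unique order: Dax < Xin < Dev < Omar < Soren < Lior < Vera < Enzo < Gita < Rhea < Haru < Chen.
The 4th smallest is Omar.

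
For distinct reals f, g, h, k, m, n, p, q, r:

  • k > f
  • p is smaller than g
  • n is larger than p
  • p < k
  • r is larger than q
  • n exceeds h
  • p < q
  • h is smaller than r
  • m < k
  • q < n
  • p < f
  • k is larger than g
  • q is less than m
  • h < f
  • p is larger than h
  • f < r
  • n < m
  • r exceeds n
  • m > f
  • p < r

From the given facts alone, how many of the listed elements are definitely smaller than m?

5

Directly below m: q, n, f.
One step further: h, p (5 so far).
No other element is forced below m by the given relations, so the count is 5.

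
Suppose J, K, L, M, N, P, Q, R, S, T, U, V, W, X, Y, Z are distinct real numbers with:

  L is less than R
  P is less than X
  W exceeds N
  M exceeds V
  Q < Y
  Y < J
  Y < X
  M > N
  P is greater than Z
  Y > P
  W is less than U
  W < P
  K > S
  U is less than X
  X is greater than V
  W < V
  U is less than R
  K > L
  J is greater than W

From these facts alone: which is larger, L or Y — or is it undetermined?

undetermined

Following every chain through L: above L we get R, K.
Y is not reached, and no chain runs the other way from Y to L.
So the given relations leave the order of L and Y undetermined.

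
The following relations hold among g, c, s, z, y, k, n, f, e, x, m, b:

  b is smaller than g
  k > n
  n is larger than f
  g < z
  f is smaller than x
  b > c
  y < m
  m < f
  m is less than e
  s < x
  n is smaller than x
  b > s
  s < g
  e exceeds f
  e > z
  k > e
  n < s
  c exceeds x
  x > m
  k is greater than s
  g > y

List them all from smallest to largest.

y < m < f < n < s < x < c < b < g < z < e < k

Nothing is placed below y, so it is least; from there y < m; m < f; f < n; n < s; s < x; x < c; c < b; b < g; g < z; z < e; e < k, each given directly.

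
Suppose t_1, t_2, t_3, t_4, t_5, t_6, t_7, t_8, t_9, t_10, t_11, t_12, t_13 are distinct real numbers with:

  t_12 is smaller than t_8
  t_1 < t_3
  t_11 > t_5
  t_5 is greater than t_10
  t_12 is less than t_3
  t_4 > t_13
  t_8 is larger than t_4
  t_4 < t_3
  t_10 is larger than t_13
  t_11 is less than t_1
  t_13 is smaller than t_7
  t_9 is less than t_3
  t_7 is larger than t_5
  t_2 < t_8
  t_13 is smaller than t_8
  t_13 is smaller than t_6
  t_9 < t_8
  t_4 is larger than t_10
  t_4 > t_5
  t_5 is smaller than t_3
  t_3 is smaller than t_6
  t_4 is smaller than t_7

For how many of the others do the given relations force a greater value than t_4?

From t_4 the given relations immediately reach t_7, t_8, t_3.
From those, t_6 — 4 in total.
No other element is forced above t_4 by the given relations, so the count is 4.

4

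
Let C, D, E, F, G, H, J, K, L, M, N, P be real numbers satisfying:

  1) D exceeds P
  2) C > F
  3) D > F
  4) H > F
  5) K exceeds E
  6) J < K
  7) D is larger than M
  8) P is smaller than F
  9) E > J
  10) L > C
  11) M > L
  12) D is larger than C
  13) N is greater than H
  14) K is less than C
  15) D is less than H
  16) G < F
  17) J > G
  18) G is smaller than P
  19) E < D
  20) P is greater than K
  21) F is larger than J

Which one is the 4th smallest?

K

The consecutive relations fix a unique order: G < J < E < K < P < F < C < L < M < D < H < N.
The 4th smallest is K.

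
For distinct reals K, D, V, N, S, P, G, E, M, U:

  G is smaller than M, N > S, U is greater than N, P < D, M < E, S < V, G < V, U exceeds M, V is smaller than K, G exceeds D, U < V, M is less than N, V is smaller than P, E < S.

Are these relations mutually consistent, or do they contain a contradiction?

inconsistent

We have V < P stated directly, yet also P < D < G < M < E < S < N < U < V by chaining the others — so P < V. Contradiction.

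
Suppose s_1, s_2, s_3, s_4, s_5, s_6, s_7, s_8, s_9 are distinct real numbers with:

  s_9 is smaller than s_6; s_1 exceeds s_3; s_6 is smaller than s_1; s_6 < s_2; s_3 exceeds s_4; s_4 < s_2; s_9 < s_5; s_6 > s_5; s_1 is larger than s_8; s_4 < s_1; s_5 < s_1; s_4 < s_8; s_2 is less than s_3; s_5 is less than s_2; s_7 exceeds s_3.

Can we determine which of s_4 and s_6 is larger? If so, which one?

undetermined

Following every chain through s_6: above s_6 we get s_2, s_3, s_7, s_1; below s_6 we get s_9, s_5.
s_4 is not reached, and no chain runs the other way from s_4 to s_6.
So the given relations leave the order of s_6 and s_4 undetermined.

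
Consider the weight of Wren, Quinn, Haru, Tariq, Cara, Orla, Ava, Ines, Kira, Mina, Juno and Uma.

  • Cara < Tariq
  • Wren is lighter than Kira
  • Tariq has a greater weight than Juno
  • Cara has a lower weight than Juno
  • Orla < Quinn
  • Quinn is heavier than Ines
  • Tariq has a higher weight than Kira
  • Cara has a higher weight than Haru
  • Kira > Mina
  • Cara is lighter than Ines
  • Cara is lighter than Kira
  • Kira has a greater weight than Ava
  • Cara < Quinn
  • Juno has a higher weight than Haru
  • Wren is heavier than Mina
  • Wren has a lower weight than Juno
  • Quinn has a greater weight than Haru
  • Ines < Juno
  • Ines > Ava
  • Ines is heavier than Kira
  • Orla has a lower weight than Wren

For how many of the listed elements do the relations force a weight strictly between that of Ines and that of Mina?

The relations place Mina below Ines. An element lies strictly between them when it is forced above Mina and also forced below Ines.
Above Mina: {Wren, Kira, Juno, Tariq, Quinn}. Below Ines: {Ava, Haru, Orla, Wren, Cara, Kira}.
Intersection: {Wren, Kira} — 2.

2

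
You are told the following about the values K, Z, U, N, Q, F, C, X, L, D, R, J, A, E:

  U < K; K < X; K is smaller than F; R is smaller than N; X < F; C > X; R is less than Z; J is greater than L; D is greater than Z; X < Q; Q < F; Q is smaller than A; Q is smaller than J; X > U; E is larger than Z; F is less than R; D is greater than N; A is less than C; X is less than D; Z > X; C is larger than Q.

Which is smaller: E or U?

The relevant relations are U < K; K < X; X < Q; Q < F; F < R; R < Z; Z < E.
Chaining these gives U < K < X < Q < F < R < Z < E.
So U < E; U is the smaller of the two.

U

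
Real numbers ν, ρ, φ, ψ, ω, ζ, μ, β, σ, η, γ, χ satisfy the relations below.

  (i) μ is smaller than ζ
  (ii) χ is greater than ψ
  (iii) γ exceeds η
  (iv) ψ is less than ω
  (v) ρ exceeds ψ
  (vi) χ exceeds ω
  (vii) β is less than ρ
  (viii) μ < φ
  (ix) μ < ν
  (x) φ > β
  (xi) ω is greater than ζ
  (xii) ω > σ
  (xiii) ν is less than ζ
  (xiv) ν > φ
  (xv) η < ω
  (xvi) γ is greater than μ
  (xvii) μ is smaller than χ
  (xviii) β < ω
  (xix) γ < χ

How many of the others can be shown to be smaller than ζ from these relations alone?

4

From ζ the given relations immediately reach μ, ν.
From those, φ — 3 in total.
From those, β — 4 in total.
Nothing else is reachable below ζ; 4 in all.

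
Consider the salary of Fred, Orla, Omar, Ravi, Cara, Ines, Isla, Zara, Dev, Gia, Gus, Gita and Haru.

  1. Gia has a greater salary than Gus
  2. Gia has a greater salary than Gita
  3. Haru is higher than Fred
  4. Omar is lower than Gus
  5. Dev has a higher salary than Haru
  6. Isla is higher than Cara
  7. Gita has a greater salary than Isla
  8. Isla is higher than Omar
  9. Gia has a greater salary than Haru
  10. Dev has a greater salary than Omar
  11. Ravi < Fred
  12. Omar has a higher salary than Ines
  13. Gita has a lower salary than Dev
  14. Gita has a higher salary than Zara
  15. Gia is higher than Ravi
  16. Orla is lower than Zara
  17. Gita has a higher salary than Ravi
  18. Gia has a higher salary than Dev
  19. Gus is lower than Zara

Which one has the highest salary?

Gia

Ines is not greatest since Ines < Omar; Ravi is not greatest since Ravi < Gia; Orla is not greatest since Orla < Zara; Cara is not greatest since Cara < Isla; Fred is not greatest since Fred < Haru; Omar is not greatest since Omar < Isla; Isla is not greatest since Isla < Gita; Haru is not greatest since Haru < Gia; Gus is not greatest since Gus < Zara; Zara is not greatest since Zara < Gita; Gita is not greatest since Gita < Gia; Dev is not greatest since Dev < Gia.
Only Gia has nothing above it, so Gia is the highest salary.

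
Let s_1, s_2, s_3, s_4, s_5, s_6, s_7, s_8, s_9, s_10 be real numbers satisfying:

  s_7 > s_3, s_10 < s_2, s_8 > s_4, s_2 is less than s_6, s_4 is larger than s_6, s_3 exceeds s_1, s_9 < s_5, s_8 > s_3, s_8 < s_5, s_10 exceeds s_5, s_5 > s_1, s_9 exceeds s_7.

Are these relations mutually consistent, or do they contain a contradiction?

inconsistent

We have s_8 < s_5 stated directly, yet also s_5 < s_10 < s_2 < s_6 < s_4 < s_8 by chaining the others — so s_5 < s_8. Contradiction.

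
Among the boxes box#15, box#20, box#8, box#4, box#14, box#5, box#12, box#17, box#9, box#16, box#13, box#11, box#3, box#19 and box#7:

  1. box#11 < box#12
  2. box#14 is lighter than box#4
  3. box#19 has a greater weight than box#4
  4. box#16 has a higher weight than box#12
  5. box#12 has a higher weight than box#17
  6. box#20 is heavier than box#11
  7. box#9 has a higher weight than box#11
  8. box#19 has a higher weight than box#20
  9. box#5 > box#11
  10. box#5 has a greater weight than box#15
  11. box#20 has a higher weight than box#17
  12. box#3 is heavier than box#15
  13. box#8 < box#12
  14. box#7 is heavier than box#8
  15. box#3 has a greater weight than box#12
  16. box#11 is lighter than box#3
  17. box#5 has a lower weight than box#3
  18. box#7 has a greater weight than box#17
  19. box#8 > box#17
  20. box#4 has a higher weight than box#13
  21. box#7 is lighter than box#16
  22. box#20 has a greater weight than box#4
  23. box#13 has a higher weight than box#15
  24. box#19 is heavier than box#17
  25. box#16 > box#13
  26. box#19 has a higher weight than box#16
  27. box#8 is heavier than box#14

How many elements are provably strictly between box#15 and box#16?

1

The relations place box#15 below box#16. An element lies strictly between them when it is forced above box#15 and also forced below box#16.
Above box#15: {box#5, box#13, box#4, box#20, box#19, box#3}. Below box#16: {box#17, box#14, box#11, box#8, box#12, box#7, box#13}.
Intersection: {box#13} — 1.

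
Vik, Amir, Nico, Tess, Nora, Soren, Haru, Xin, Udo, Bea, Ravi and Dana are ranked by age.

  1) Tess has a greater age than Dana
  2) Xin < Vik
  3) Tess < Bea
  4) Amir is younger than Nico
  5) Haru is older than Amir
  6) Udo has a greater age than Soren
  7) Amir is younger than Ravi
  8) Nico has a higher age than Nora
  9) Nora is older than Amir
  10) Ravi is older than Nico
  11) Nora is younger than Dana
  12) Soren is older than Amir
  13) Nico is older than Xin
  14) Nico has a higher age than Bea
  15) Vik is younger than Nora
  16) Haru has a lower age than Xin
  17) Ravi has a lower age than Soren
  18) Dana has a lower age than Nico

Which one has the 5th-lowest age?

Piecing the relations together gives one ordering: Amir < Haru < Xin < Vik < Nora < Dana < Tess < Bea < Nico < Ravi < Soren < Udo.
Counting 5 from the smallest end gives Nora.

Nora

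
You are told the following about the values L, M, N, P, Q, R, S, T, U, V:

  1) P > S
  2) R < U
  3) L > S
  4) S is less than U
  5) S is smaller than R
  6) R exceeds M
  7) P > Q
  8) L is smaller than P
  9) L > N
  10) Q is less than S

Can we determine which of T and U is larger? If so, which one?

Following every chain through T: nothing is chained to T.
U is not reached, and no chain runs the other way from U to T.
So the given relations leave the order of T and U undetermined.

undetermined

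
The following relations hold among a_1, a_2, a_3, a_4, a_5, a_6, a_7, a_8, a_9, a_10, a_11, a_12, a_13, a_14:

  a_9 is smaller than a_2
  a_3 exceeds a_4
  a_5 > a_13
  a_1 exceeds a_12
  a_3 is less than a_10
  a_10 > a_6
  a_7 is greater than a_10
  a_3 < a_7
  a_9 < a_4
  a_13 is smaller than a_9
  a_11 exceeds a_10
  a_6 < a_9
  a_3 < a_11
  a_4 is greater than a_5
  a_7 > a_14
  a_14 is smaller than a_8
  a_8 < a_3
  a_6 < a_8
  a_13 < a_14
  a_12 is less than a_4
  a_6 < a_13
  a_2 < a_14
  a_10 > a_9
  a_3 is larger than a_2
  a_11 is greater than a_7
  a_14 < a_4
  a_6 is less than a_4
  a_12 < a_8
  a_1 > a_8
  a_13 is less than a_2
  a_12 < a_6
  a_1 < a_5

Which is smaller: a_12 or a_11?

Link the given pairs in sequence: a_12 < a_6; a_6 < a_13; a_13 < a_9; a_9 < a_2; a_2 < a_14; a_14 < a_8; a_8 < a_1; a_1 < a_5; a_5 < a_4; a_4 < a_3; a_3 < a_10; a_10 < a_7; a_7 < a_11.
Chaining these gives a_12 < a_6 < a_13 < a_9 < a_2 < a_14 < a_8 < a_1 < a_5 < a_4 < a_3 < a_10 < a_7 < a_11.
So a_12 < a_11; a_12 is the smaller of the two.

a_12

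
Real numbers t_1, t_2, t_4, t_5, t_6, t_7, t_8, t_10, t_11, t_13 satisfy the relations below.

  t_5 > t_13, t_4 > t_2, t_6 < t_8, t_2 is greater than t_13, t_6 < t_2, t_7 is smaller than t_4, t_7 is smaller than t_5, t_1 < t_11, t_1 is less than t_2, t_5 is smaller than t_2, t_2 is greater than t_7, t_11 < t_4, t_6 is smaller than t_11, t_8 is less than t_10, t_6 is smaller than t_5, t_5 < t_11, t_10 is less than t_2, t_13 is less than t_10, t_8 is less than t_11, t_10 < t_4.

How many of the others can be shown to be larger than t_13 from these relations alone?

From t_13 the given relations immediately reach t_5, t_10, t_2.
From those, t_11, t_4 — 5 in total.
Nothing else is reachable above t_13; 5 in all.

5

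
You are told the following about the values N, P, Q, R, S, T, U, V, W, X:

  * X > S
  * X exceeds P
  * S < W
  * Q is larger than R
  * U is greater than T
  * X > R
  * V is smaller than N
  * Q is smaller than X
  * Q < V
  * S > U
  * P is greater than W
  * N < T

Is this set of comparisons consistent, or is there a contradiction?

consistent

The single ordering R < Q < V < N < T < U < S < W < P < X satisfies every listed relation, so no contradiction arises.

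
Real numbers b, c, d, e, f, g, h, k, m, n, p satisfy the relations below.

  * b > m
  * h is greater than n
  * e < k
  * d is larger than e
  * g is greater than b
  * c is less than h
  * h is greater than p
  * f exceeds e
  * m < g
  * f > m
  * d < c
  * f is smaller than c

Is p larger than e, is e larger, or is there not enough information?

Following every chain through e: above e we get d, f, c, h, k.
p is not reached, and no chain runs the other way from p to e.
So the given relations leave the order of e and p undetermined.

undetermined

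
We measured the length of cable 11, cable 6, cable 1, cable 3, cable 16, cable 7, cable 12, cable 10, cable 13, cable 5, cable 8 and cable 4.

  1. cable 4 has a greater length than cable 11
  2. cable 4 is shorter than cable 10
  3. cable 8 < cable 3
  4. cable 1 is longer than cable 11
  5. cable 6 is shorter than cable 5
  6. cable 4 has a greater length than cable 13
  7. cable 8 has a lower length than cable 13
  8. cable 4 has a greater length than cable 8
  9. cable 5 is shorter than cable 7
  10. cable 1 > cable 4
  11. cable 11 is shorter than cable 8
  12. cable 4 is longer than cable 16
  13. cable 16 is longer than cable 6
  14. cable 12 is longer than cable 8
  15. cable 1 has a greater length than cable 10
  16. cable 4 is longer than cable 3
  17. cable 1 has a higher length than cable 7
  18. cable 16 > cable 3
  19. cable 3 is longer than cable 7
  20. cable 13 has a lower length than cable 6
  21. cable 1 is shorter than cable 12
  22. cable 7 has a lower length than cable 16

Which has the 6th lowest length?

cable 7

The consecutive relations fix a unique order: cable 11 < cable 8 < cable 13 < cable 6 < cable 5 < cable 7 < cable 3 < cable 16 < cable 4 < cable 10 < cable 1 < cable 12.
Counting 6 from the smallest end gives cable 7.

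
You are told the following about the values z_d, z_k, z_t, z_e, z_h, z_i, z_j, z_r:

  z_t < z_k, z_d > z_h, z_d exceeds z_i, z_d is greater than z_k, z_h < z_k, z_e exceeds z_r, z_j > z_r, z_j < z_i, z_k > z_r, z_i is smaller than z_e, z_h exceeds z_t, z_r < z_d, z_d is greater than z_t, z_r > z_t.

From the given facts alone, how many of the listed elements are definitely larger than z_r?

5

Directly above z_r: z_k, z_j, z_d, z_e.
One step further: z_i (5 so far).
No other element is forced above z_r by the given relations, so the count is 5.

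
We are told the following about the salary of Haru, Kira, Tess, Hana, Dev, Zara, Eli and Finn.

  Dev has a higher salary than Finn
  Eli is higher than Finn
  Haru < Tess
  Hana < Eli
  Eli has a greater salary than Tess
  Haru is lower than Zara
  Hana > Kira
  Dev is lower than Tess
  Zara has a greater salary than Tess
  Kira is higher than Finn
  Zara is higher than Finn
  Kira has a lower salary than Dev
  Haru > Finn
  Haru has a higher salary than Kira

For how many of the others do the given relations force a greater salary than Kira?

6

Directly above Kira: Haru, Dev, Hana.
One step further: Tess, Eli, Zara (6 so far).
No other element is forced above Kira by the given relations, so the count is 6.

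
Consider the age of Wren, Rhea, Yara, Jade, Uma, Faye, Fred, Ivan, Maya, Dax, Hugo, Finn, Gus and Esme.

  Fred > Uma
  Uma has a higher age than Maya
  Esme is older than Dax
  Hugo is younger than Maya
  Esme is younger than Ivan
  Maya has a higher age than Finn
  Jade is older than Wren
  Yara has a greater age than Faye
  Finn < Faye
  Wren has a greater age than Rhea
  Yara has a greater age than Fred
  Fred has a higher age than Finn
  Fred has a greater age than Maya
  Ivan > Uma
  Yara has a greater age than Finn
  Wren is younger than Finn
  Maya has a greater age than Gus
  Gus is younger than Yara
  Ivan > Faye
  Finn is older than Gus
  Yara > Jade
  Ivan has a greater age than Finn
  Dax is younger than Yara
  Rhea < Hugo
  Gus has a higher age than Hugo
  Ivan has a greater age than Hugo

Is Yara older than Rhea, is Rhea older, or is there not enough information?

Following the relations from Rhea: Rhea < Hugo < Gus < Maya < Uma < Fred < Yara.
So Yara is older.

Yara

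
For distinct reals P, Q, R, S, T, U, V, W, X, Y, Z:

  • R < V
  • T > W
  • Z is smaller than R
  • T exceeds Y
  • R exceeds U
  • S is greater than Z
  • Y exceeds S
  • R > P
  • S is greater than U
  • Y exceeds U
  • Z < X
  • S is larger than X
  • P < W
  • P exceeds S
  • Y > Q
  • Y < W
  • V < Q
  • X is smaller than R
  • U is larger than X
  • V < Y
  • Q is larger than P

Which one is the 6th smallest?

Piecing the relations together gives one ordering: Z < X < U < S < P < R < V < Q < Y < W < T.
Counting 6 from the smallest end gives R.

R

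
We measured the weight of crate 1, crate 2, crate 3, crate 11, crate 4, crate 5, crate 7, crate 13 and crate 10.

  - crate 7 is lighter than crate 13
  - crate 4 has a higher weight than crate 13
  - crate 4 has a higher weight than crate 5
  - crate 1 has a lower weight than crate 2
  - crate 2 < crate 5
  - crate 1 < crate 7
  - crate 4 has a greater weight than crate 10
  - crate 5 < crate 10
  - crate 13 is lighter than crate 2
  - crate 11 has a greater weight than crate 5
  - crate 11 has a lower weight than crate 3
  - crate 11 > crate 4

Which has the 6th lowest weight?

crate 10

The consecutive relations fix a unique order: crate 1 < crate 7 < crate 13 < crate 2 < crate 5 < crate 10 < crate 4 < crate 11 < crate 3.
The 6th smallest is crate 10.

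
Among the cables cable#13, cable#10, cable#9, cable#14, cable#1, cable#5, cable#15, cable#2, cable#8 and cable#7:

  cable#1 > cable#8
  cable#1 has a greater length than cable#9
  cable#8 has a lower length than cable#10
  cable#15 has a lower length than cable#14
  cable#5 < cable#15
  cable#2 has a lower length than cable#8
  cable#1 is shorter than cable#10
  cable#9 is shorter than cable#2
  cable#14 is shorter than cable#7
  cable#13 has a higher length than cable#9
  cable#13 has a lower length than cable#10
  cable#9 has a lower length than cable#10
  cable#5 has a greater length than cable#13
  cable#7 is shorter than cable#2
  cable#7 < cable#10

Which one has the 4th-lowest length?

Piecing the relations together gives one ordering: cable#9 < cable#13 < cable#5 < cable#15 < cable#14 < cable#7 < cable#2 < cable#8 < cable#1 < cable#10.
The 4th smallest is cable#15.

cable#15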